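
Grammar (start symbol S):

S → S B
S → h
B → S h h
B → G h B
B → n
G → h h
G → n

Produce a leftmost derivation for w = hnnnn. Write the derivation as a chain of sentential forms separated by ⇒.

S ⇒ SB   [S → S B]
SB ⇒ SBB   [S → S B]
SBB ⇒ SBBB   [S → S B]
SBBB ⇒ SBBBB   [S → S B]
SBBBB ⇒ hBBBB   [S → h]
hBBBB ⇒ hnBBB   [B → n]
hnBBB ⇒ hnnBB   [B → n]
hnnBB ⇒ hnnnB   [B → n]
hnnnB ⇒ hnnnn   [B → n]

S ⇒ SB ⇒ SBB ⇒ SBBB ⇒ SBBBB ⇒ hBBBB ⇒ hnBBB ⇒ hnnBB ⇒ hnnnB ⇒ hnnnn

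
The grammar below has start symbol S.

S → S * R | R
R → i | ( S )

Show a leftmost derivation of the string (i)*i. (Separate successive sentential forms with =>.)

S => S*R   [S → S * R]
S*R => R*R   [S → R]
R*R => (S)*R   [R → ( S )]
(S)*R => (R)*R   [S → R]
(R)*R => (i)*R   [R → i]
(i)*R => (i)*i   [R → i]

S=>S*R=>R*R=>(S)*R=>(R)*R=>(i)*R=>(i)*i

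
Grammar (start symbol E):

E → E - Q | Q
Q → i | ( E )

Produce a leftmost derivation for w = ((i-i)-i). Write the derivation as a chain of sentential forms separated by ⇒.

E ⇒ Q   [E → Q]
Q ⇒ (E)   [Q → ( E )]
(E) ⇒ (E-Q)   [E → E - Q]
(E-Q) ⇒ (Q-Q)   [E → Q]
(Q-Q) ⇒ ((E)-Q)   [Q → ( E )]
((E)-Q) ⇒ ((E-Q)-Q)   [E → E - Q]
((E-Q)-Q) ⇒ ((Q-Q)-Q)   [E → Q]
((Q-Q)-Q) ⇒ ((i-Q)-Q)   [Q → i]
((i-Q)-Q) ⇒ ((i-i)-Q)   [Q → i]
((i-i)-Q) ⇒ ((i-i)-i)   [Q → i]

E ⇒ Q ⇒ (E) ⇒ (E-Q) ⇒ (Q-Q) ⇒ ((E)-Q) ⇒ ((E-Q)-Q) ⇒ ((Q-Q)-Q) ⇒ ((i-Q)-Q) ⇒ ((i-i)-Q) ⇒ ((i-i)-i)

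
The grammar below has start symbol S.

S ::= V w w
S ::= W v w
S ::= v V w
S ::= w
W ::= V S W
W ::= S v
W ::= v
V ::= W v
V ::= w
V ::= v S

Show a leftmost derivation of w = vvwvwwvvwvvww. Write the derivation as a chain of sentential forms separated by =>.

S => vVw   [S ::= v V w]
vVw => vvSw   [V ::= v S]
vvSw => vvWvww   [S ::= W v w]
vvWvww => vvVSWvww   [W ::= V S W]
vvVSWvww => vvwSWvww   [V ::= w]
vvwSWvww => vvwvVwWvww   [S ::= v V w]
vvwvVwWvww => vvwvwwWvww   [V ::= w]
vvwvwwWvww => vvwvwwVSWvww   [W ::= V S W]
vvwvwwVSWvww => vvwvwwWvSWvww   [V ::= W v]
vvwvwwWvSWvww => vvwvwwvvSWvww   [W ::= v]
vvwvwwvvSWvww => vvwvwwvvwWvww   [S ::= w]
vvwvwwvvwWvww => vvwvwwvvwvvww   [W ::= v]

S => vVw => vvSw => vvWvww => vvVSWvww => vvwSWvww => vvwvVwWvww => vvwvwwWvww => vvwvwwVSWvww => vvwvwwWvSWvww => vvwvwwvvSWvww => vvwvwwvvwWvww => vvwvwwvvwvvww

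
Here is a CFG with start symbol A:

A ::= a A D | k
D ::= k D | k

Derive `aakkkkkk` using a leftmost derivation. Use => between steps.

A => aAD   [A ::= a A D]
aAD => aaADD   [A ::= a A D]
aaADD => aakDD   [A ::= k]
aakDD => aakkD   [D ::= k]
aakkD => aakkkD   [D ::= k D]
aakkkD => aakkkkD   [D ::= k D]
aakkkkD => aakkkkkD   [D ::= k D]
aakkkkkD => aakkkkkk   [D ::= k]

A => aAD => aaADD => aakDD => aakkD => aakkkD => aakkkkD => aakkkkkD => aakkkkkk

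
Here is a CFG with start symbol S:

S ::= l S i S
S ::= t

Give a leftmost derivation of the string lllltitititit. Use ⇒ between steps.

S ⇒ lSiS ⇒ llSiSiS ⇒ lllSiSiSiS ⇒ llllSiSiSiSiS ⇒ lllltiSiSiSiS ⇒ lllltitiSiSiS ⇒ lllltititiSiS ⇒ lllltitititiS ⇒ lllltitititit

S ⇒ lSiS   [S ::= l S i S]
lSiS ⇒ llSiSiS   [S ::= l S i S]
llSiSiS ⇒ lllSiSiSiS   [S ::= l S i S]
lllSiSiSiS ⇒ llllSiSiSiSiS   [S ::= l S i S]
llllSiSiSiSiS ⇒ lllltiSiSiSiS   [S ::= t]
lllltiSiSiSiS ⇒ lllltitiSiSiS   [S ::= t]
lllltitiSiSiS ⇒ lllltititiSiS   [S ::= t]
lllltititiSiS ⇒ lllltitititiS   [S ::= t]
lllltitititiS ⇒ lllltitititit   [S ::= t]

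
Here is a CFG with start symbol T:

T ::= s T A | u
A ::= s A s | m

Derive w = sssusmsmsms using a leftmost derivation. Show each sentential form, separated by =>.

T => sTA => ssTAA => sssTAAA => sssuAAA => sssusAsAA => sssusmsAA => sssusmsmA => sssusmsmsAs => sssusmsmsms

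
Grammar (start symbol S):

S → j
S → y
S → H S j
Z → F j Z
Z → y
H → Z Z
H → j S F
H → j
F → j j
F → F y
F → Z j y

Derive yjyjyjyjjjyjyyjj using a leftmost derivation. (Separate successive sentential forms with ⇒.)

S ⇒ HSj ⇒ ZZSj ⇒ FjZZSj ⇒ ZjyjZZSj ⇒ FjZjyjZZSj ⇒ ZjyjZjyjZZSj ⇒ yjyjZjyjZZSj ⇒ yjyjyjyjZZSj ⇒ yjyjyjyjFjZZSj ⇒ yjyjyjyjFyjZZSj ⇒ yjyjyjyjjjyjZZSj ⇒ yjyjyjyjjjyjyZSj ⇒ yjyjyjyjjjyjyySj ⇒ yjyjyjyjjjyjyyjj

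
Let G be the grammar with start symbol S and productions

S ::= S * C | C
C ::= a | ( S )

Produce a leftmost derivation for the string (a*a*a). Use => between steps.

S => C   [S ::= C]
C => (S)   [C ::= ( S )]
(S) => (S*C)   [S ::= S * C]
(S*C) => (S*C*C)   [S ::= S * C]
(S*C*C) => (C*C*C)   [S ::= C]
(C*C*C) => (a*C*C)   [C ::= a]
(a*C*C) => (a*a*C)   [C ::= a]
(a*a*C) => (a*a*a)   [C ::= a]

S => C => (S) => (S*C) => (S*C*C) => (C*C*C) => (a*C*C) => (a*a*C) => (a*a*a)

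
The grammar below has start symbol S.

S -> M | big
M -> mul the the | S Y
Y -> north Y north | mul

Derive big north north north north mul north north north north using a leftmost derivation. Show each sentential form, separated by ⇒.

S ⇒ M   [S -> M]
M ⇒ S Y   [M -> S Y]
S Y ⇒ big Y   [S -> big]
big Y ⇒ big north Y north   [Y -> north Y north]
big north Y north ⇒ big north north Y north north   [Y -> north Y north]
big north north Y north north ⇒ big north north north Y north north north   [Y -> north Y north]
big north north north Y north north north ⇒ big north north north north Y north north north north   [Y -> north Y north]
big north north north north Y north north north north ⇒ big north north north north mul north north north north   [Y -> mul]

S ⇒ M ⇒ S Y ⇒ big Y ⇒ big north Y north ⇒ big north north Y north north ⇒ big north north north Y north north north ⇒ big north north north north Y north north north north ⇒ big north north north north mul north north north north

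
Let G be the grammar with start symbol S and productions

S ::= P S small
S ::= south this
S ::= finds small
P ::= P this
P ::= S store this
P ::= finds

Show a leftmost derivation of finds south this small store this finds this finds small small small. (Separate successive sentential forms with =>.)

S => P S small   [S ::= P S small]
P S small => S store this S small   [P ::= S store this]
S store this S small => P S small store this S small   [S ::= P S small]
P S small store this S small => finds S small store this S small   [P ::= finds]
finds S small store this S small => finds south this small store this S small   [S ::= south this]
finds south this small store this S small => finds south this small store this P S small small   [S ::= P S small]
finds south this small store this P S small small => finds south this small store this P this S small small   [P ::= P this]
finds south this small store this P this S small small => finds south this small store this finds this S small small   [P ::= finds]
finds south this small store this finds this S small small => finds south this small store this finds this finds small small small   [S ::= finds small]

S => P S small => S store this S small => P S small store this S small => finds S small store this S small => finds south this small store this S small => finds south this small store this P S small small => finds south this small store this P this S small small => finds south this small store this finds this S small small => finds south this small store this finds this finds small small small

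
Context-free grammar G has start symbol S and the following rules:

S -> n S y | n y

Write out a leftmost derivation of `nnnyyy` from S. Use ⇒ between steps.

S ⇒ nSy ⇒ nnSyy ⇒ nnnyyy

S ⇒ nSy   [S -> n S y]
nSy ⇒ nnSyy   [S -> n S y]
nnSyy ⇒ nnnyyy   [S -> n y]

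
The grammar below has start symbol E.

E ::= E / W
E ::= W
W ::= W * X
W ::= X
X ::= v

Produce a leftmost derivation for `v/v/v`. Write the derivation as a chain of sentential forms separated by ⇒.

E ⇒ E/W ⇒ E/W/W ⇒ W/W/W ⇒ X/W/W ⇒ v/W/W ⇒ v/X/W ⇒ v/v/W ⇒ v/v/X ⇒ v/v/v

E ⇒ E/W   [E ::= E / W]
E/W ⇒ E/W/W   [E ::= E / W]
E/W/W ⇒ W/W/W   [E ::= W]
W/W/W ⇒ X/W/W   [W ::= X]
X/W/W ⇒ v/W/W   [X ::= v]
v/W/W ⇒ v/X/W   [W ::= X]
v/X/W ⇒ v/v/W   [X ::= v]
v/v/W ⇒ v/v/X   [W ::= X]
v/v/X ⇒ v/v/v   [X ::= v]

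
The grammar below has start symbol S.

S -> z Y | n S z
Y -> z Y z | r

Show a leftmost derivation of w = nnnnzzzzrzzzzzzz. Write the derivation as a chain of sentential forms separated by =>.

S=>nSz=>nnSzz=>nnnSzzz=>nnnnSzzzz=>nnnnzYzzzz=>nnnnzzYzzzzz=>nnnnzzzYzzzzzz=>nnnnzzzzYzzzzzzz=>nnnnzzzzrzzzzzzz

S => nSz   [S -> n S z]
nSz => nnSzz   [S -> n S z]
nnSzz => nnnSzzz   [S -> n S z]
nnnSzzz => nnnnSzzzz   [S -> n S z]
nnnnSzzzz => nnnnzYzzzz   [S -> z Y]
nnnnzYzzzz => nnnnzzYzzzzz   [Y -> z Y z]
nnnnzzYzzzzz => nnnnzzzYzzzzzz   [Y -> z Y z]
nnnnzzzYzzzzzz => nnnnzzzzYzzzzzzz   [Y -> z Y z]
nnnnzzzzYzzzzzzz => nnnnzzzzrzzzzzzz   [Y -> r]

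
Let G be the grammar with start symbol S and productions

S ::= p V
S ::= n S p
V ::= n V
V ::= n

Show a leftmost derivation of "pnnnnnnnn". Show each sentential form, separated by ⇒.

S ⇒ pV   [S ::= p V]
pV ⇒ pnV   [V ::= n V]
pnV ⇒ pnnV   [V ::= n V]
pnnV ⇒ pnnnV   [V ::= n V]
pnnnV ⇒ pnnnnV   [V ::= n V]
pnnnnV ⇒ pnnnnnV   [V ::= n V]
pnnnnnV ⇒ pnnnnnnV   [V ::= n V]
pnnnnnnV ⇒ pnnnnnnnV   [V ::= n V]
pnnnnnnnV ⇒ pnnnnnnnn   [V ::= n]

S⇒pV⇒pnV⇒pnnV⇒pnnnV⇒pnnnnV⇒pnnnnnV⇒pnnnnnnV⇒pnnnnnnnV⇒pnnnnnnnn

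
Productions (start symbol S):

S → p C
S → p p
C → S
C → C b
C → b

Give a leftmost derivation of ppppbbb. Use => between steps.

S => pC => pCb => pSb => ppCb => ppSb => pppCb => pppCbb => pppSbb => ppppCbb => ppppbbb

S => pC   [S → p C]
pC => pCb   [C → C b]
pCb => pSb   [C → S]
pSb => ppCb   [S → p C]
ppCb => ppSb   [C → S]
ppSb => pppCb   [S → p C]
pppCb => pppCbb   [C → C b]
pppCbb => pppSbb   [C → S]
pppSbb => ppppCbb   [S → p C]
ppppCbb => ppppbbb   [C → b]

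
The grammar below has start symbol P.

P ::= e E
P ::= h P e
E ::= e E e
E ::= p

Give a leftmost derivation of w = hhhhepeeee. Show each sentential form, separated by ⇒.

P ⇒ hPe ⇒ hhPee ⇒ hhhPeee ⇒ hhhhPeeee ⇒ hhhheEeeee ⇒ hhhhepeeee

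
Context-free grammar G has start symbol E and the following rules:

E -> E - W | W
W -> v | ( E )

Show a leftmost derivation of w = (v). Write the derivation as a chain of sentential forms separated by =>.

E => W => (E) => (W) => (v)

E => W   [E -> W]
W => (E)   [W -> ( E )]
(E) => (W)   [E -> W]
(W) => (v)   [W -> v]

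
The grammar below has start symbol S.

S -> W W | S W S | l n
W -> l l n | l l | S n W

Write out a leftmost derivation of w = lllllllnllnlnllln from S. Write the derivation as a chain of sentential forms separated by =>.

S => SWS => SWSWS => SWSWSWS => WWWSWSWS => llWWSWSWS => llllWSWSWS => llllllSWSWS => lllllllnWSWS => lllllllnllnSWS => lllllllnllnlnWS => lllllllnllnlnllS => lllllllnllnlnllln

S => SWS   [S -> S W S]
SWS => SWSWS   [S -> S W S]
SWSWS => SWSWSWS   [S -> S W S]
SWSWSWS => WWWSWSWS   [S -> W W]
WWWSWSWS => llWWSWSWS   [W -> l l]
llWWSWSWS => llllWSWSWS   [W -> l l]
llllWSWSWS => llllllSWSWS   [W -> l l]
llllllSWSWS => lllllllnWSWS   [S -> l n]
lllllllnWSWS => lllllllnllnSWS   [W -> l l n]
lllllllnllnSWS => lllllllnllnlnWS   [S -> l n]
lllllllnllnlnWS => lllllllnllnlnllS   [W -> l l]
lllllllnllnlnllS => lllllllnllnlnllln   [S -> l n]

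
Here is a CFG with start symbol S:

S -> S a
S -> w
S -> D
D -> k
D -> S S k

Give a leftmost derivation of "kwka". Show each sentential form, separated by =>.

S=>Sa=>Da=>SSka=>DSka=>kSka=>kwka

S => Sa   [S -> S a]
Sa => Da   [S -> D]
Da => SSka   [D -> S S k]
SSka => DSka   [S -> D]
DSka => kSka   [D -> k]
kSka => kwka   [S -> w]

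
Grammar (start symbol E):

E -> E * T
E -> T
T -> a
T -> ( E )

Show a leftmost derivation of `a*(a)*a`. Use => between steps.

E => E*T => E*T*T => T*T*T => a*T*T => a*(E)*T => a*(T)*T => a*(a)*T => a*(a)*a

E => E*T   [E -> E * T]
E*T => E*T*T   [E -> E * T]
E*T*T => T*T*T   [E -> T]
T*T*T => a*T*T   [T -> a]
a*T*T => a*(E)*T   [T -> ( E )]
a*(E)*T => a*(T)*T   [E -> T]
a*(T)*T => a*(a)*T   [T -> a]
a*(a)*T => a*(a)*a   [T -> a]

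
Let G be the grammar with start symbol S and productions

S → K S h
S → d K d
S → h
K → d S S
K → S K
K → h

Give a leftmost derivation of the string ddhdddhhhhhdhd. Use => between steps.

S => dKd => dSKd => ddKdKd => ddhdKd => ddhdSKd => ddhddKdKd => ddhdddSSdKd => ddhdddKShSdKd => ddhdddSKShSdKd => ddhdddhKShSdKd => ddhdddhhShSdKd => ddhdddhhhhSdKd => ddhdddhhhhhdKd => ddhdddhhhhhdhd

S => dKd   [S → d K d]
dKd => dSKd   [K → S K]
dSKd => ddKdKd   [S → d K d]
ddKdKd => ddhdKd   [K → h]
ddhdKd => ddhdSKd   [K → S K]
ddhdSKd => ddhddKdKd   [S → d K d]
ddhddKdKd => ddhdddSSdKd   [K → d S S]
ddhdddSSdKd => ddhdddKShSdKd   [S → K S h]
ddhdddKShSdKd => ddhdddSKShSdKd   [K → S K]
ddhdddSKShSdKd => ddhdddhKShSdKd   [S → h]
ddhdddhKShSdKd => ddhdddhhShSdKd   [K → h]
ddhdddhhShSdKd => ddhdddhhhhSdKd   [S → h]
ddhdddhhhhSdKd => ddhdddhhhhhdKd   [S → h]
ddhdddhhhhhdKd => ddhdddhhhhhdhd   [K → h]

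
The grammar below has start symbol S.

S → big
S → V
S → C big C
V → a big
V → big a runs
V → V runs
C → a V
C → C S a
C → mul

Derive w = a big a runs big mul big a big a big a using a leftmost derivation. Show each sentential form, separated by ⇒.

S ⇒ C big C   [S → C big C]
C big C ⇒ a V big C   [C → a V]
a V big C ⇒ a big a runs big C   [V → big a runs]
a big a runs big C ⇒ a big a runs big C S a   [C → C S a]
a big a runs big C S a ⇒ a big a runs big C S a S a   [C → C S a]
a big a runs big C S a S a ⇒ a big a runs big C S a S a S a   [C → C S a]
a big a runs big C S a S a S a ⇒ a big a runs big mul S a S a S a   [C → mul]
a big a runs big mul S a S a S a ⇒ a big a runs big mul big a S a S a   [S → big]
a big a runs big mul big a S a S a ⇒ a big a runs big mul big a big a S a   [S → big]
a big a runs big mul big a big a S a ⇒ a big a runs big mul big a big a big a   [S → big]

S ⇒ C big C ⇒ a V big C ⇒ a big a runs big C ⇒ a big a runs big C S a ⇒ a big a runs big C S a S a ⇒ a big a runs big C S a S a S a ⇒ a big a runs big mul S a S a S a ⇒ a big a runs big mul big a S a S a ⇒ a big a runs big mul big a big a S a ⇒ a big a runs big mul big a big a big a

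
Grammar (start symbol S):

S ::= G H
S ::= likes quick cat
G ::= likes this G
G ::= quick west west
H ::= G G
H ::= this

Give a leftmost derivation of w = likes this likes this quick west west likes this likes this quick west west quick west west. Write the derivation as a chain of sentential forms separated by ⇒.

S ⇒ G H ⇒ likes this G H ⇒ likes this likes this G H ⇒ likes this likes this quick west west H ⇒ likes this likes this quick west west G G ⇒ likes this likes this quick west west likes this G G ⇒ likes this likes this quick west west likes this likes this G G ⇒ likes this likes this quick west west likes this likes this quick west west G ⇒ likes this likes this quick west west likes this likes this quick west west quick west west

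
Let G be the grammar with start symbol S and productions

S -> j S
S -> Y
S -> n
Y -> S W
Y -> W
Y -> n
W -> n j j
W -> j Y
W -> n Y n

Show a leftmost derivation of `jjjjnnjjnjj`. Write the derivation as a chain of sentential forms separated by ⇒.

S ⇒ jS ⇒ jY ⇒ jSW ⇒ jjSW ⇒ jjjSW ⇒ jjjYW ⇒ jjjWW ⇒ jjjjYW ⇒ jjjjSWW ⇒ jjjjnWW ⇒ jjjjnnjjW ⇒ jjjjnnjjnjj

S ⇒ jS   [S -> j S]
jS ⇒ jY   [S -> Y]
jY ⇒ jSW   [Y -> S W]
jSW ⇒ jjSW   [S -> j S]
jjSW ⇒ jjjSW   [S -> j S]
jjjSW ⇒ jjjYW   [S -> Y]
jjjYW ⇒ jjjWW   [Y -> W]
jjjWW ⇒ jjjjYW   [W -> j Y]
jjjjYW ⇒ jjjjSWW   [Y -> S W]
jjjjSWW ⇒ jjjjnWW   [S -> n]
jjjjnWW ⇒ jjjjnnjjW   [W -> n j j]
jjjjnnjjW ⇒ jjjjnnjjnjj   [W -> n j j]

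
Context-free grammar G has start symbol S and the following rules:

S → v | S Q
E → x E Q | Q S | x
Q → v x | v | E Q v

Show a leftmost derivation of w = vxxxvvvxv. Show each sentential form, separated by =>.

S => SQ   [S → S Q]
SQ => vQ   [S → v]
vQ => vEQv   [Q → E Q v]
vEQv => vxEQQv   [E → x E Q]
vxEQQv => vxxEQQQv   [E → x E Q]
vxxEQQQv => vxxxQQQv   [E → x]
vxxxQQQv => vxxxvQQv   [Q → v]
vxxxvQQv => vxxxvvQv   [Q → v]
vxxxvvQv => vxxxvvvxv   [Q → v x]

S => SQ => vQ => vEQv => vxEQQv => vxxEQQQv => vxxxQQQv => vxxxvQQv => vxxxvvQv => vxxxvvvxv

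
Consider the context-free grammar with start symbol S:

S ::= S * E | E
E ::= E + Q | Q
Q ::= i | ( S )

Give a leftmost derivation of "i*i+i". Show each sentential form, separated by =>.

S => S*E   [S ::= S * E]
S*E => E*E   [S ::= E]
E*E => Q*E   [E ::= Q]
Q*E => i*E   [Q ::= i]
i*E => i*E+Q   [E ::= E + Q]
i*E+Q => i*Q+Q   [E ::= Q]
i*Q+Q => i*i+Q   [Q ::= i]
i*i+Q => i*i+i   [Q ::= i]

S => S*E => E*E => Q*E => i*E => i*E+Q => i*Q+Q => i*i+Q => i*i+i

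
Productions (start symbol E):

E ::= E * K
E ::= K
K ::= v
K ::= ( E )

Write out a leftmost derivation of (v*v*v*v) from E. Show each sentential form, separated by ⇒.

E ⇒ K ⇒ (E) ⇒ (E*K) ⇒ (E*K*K) ⇒ (E*K*K*K) ⇒ (K*K*K*K) ⇒ (v*K*K*K) ⇒ (v*v*K*K) ⇒ (v*v*v*K) ⇒ (v*v*v*v)

E ⇒ K   [E ::= K]
K ⇒ (E)   [K ::= ( E )]
(E) ⇒ (E*K)   [E ::= E * K]
(E*K) ⇒ (E*K*K)   [E ::= E * K]
(E*K*K) ⇒ (E*K*K*K)   [E ::= E * K]
(E*K*K*K) ⇒ (K*K*K*K)   [E ::= K]
(K*K*K*K) ⇒ (v*K*K*K)   [K ::= v]
(v*K*K*K) ⇒ (v*v*K*K)   [K ::= v]
(v*v*K*K) ⇒ (v*v*v*K)   [K ::= v]
(v*v*v*K) ⇒ (v*v*v*v)   [K ::= v]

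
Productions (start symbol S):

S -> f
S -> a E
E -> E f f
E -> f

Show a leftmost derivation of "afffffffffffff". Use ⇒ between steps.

S ⇒ aE ⇒ aEff ⇒ aEffff ⇒ aEffffff ⇒ aEffffffff ⇒ aEffffffffff ⇒ aEffffffffffff ⇒ afffffffffffff

S ⇒ aE   [S -> a E]
aE ⇒ aEff   [E -> E f f]
aEff ⇒ aEffff   [E -> E f f]
aEffff ⇒ aEffffff   [E -> E f f]
aEffffff ⇒ aEffffffff   [E -> E f f]
aEffffffff ⇒ aEffffffffff   [E -> E f f]
aEffffffffff ⇒ aEffffffffffff   [E -> E f f]
aEffffffffffff ⇒ afffffffffffff   [E -> f]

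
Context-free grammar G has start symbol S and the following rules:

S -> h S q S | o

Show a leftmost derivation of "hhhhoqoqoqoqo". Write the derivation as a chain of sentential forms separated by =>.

S=>hSqS=>hhSqSqS=>hhhSqSqSqS=>hhhhSqSqSqSqS=>hhhhoqSqSqSqS=>hhhhoqoqSqSqS=>hhhhoqoqoqSqS=>hhhhoqoqoqoqS=>hhhhoqoqoqoqo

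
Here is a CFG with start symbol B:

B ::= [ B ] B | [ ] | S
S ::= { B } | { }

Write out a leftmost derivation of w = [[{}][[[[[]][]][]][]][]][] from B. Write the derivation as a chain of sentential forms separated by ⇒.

B ⇒ [B]B ⇒ [[B]B]B ⇒ [[S]B]B ⇒ [[{}]B]B ⇒ [[{}][B]B]B ⇒ [[{}][[B]B]B]B ⇒ [[{}][[[B]B]B]B]B ⇒ [[{}][[[[B]B]B]B]B]B ⇒ [[{}][[[[[]]B]B]B]B]B ⇒ [[{}][[[[[]][]]B]B]B]B ⇒ [[{}][[[[[]][]][]]B]B]B ⇒ [[{}][[[[[]][]][]][]]B]B ⇒ [[{}][[[[[]][]][]][]][]]B ⇒ [[{}][[[[[]][]][]][]][]][]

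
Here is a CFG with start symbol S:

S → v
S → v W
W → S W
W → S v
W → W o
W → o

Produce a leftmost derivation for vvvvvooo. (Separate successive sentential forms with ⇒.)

S ⇒ vW ⇒ vWo ⇒ vWoo ⇒ vSWoo ⇒ vvWoo ⇒ vvSWoo ⇒ vvvWWoo ⇒ vvvSvWoo ⇒ vvvvvWoo ⇒ vvvvvooo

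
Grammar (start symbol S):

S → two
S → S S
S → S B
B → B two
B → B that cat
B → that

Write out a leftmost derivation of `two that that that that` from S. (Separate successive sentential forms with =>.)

S => S B   [S → S B]
S B => S B B   [S → S B]
S B B => S B B B   [S → S B]
S B B B => S B B B B   [S → S B]
S B B B B => two B B B B   [S → two]
two B B B B => two that B B B   [B → that]
two that B B B => two that that B B   [B → that]
two that that B B => two that that that B   [B → that]
two that that that B => two that that that that   [B → that]

S => S B => S B B => S B B B => S B B B B => two B B B B => two that B B B => two that that B B => two that that that B => two that that that that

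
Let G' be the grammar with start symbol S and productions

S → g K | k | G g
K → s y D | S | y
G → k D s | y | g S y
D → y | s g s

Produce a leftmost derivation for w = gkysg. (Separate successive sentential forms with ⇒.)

S ⇒ gK ⇒ gS ⇒ gGg ⇒ gkDsg ⇒ gkysg

S ⇒ gK   [S → g K]
gK ⇒ gS   [K → S]
gS ⇒ gGg   [S → G g]
gGg ⇒ gkDsg   [G → k D s]
gkDsg ⇒ gkysg   [D → y]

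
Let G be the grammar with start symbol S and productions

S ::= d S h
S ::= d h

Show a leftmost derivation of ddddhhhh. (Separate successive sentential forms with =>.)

S => dSh => ddShh => dddShhh => ddddhhhh

S => dSh   [S ::= d S h]
dSh => ddShh   [S ::= d S h]
ddShh => dddShhh   [S ::= d S h]
dddShhh => ddddhhhh   [S ::= d h]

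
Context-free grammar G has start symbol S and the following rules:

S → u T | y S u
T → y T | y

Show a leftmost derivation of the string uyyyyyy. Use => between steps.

S => uT => uyT => uyyT => uyyyT => uyyyyT => uyyyyyT => uyyyyyy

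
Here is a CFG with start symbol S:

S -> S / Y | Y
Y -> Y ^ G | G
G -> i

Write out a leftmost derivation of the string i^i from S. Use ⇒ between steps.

S ⇒ Y   [S -> Y]
Y ⇒ Y^G   [Y -> Y ^ G]
Y^G ⇒ G^G   [Y -> G]
G^G ⇒ i^G   [G -> i]
i^G ⇒ i^i   [G -> i]

S ⇒ Y ⇒ Y^G ⇒ G^G ⇒ i^G ⇒ i^i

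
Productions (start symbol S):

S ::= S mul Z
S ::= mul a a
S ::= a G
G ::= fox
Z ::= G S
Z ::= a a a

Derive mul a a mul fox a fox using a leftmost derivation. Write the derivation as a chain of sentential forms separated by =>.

S => S mul Z   [S ::= S mul Z]
S mul Z => mul a a mul Z   [S ::= mul a a]
mul a a mul Z => mul a a mul G S   [Z ::= G S]
mul a a mul G S => mul a a mul fox S   [G ::= fox]
mul a a mul fox S => mul a a mul fox a G   [S ::= a G]
mul a a mul fox a G => mul a a mul fox a fox   [G ::= fox]

S => S mul Z => mul a a mul Z => mul a a mul G S => mul a a mul fox S => mul a a mul fox a G => mul a a mul fox a fox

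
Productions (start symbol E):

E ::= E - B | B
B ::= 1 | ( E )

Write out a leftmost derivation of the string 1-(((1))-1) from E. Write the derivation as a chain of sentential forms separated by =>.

E=>E-B=>B-B=>1-B=>1-(E)=>1-(E-B)=>1-(B-B)=>1-((E)-B)=>1-((B)-B)=>1-(((E))-B)=>1-(((B))-B)=>1-(((1))-B)=>1-(((1))-1)

E => E-B   [E ::= E - B]
E-B => B-B   [E ::= B]
B-B => 1-B   [B ::= 1]
1-B => 1-(E)   [B ::= ( E )]
1-(E) => 1-(E-B)   [E ::= E - B]
1-(E-B) => 1-(B-B)   [E ::= B]
1-(B-B) => 1-((E)-B)   [B ::= ( E )]
1-((E)-B) => 1-((B)-B)   [E ::= B]
1-((B)-B) => 1-(((E))-B)   [B ::= ( E )]
1-(((E))-B) => 1-(((B))-B)   [E ::= B]
1-(((B))-B) => 1-(((1))-B)   [B ::= 1]
1-(((1))-B) => 1-(((1))-1)   [B ::= 1]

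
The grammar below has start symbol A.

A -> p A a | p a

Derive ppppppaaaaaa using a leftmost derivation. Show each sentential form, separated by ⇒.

A ⇒ pAa ⇒ ppAaa ⇒ pppAaaa ⇒ ppppAaaaa ⇒ pppppAaaaaa ⇒ ppppppaaaaaa

A ⇒ pAa   [A -> p A a]
pAa ⇒ ppAaa   [A -> p A a]
ppAaa ⇒ pppAaaa   [A -> p A a]
pppAaaa ⇒ ppppAaaaa   [A -> p A a]
ppppAaaaa ⇒ pppppAaaaaa   [A -> p A a]
pppppAaaaaa ⇒ ppppppaaaaaa   [A -> p a]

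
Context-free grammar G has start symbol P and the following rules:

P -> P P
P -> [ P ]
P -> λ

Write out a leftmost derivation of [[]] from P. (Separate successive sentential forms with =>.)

P => [P] => [PP] => [PPP] => [PPPP] => [[P]PPP] => [[]PPP] => [[]PP] => [[]P] => [[]]

P => [P]   [P -> [ P ]]
[P] => [PP]   [P -> P P]
[PP] => [PPP]   [P -> P P]
[PPP] => [PPPP]   [P -> P P]
[PPPP] => [[P]PPP]   [P -> [ P ]]
[[P]PPP] => [[]PPP]   [P -> λ]
[[]PPP] => [[]PP]   [P -> λ]
[[]PP] => [[]P]   [P -> λ]
[[]P] => [[]]   [P -> λ]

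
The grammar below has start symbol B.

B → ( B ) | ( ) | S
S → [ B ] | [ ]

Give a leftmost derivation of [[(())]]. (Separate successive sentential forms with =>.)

B => S => [B] => [S] => [[B]] => [[(B)]] => [[(())]]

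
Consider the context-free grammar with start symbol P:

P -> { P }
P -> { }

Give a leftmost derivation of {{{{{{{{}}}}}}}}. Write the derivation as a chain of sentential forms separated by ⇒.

P⇒{P}⇒{{P}}⇒{{{P}}}⇒{{{{P}}}}⇒{{{{{P}}}}}⇒{{{{{{P}}}}}}⇒{{{{{{{P}}}}}}}⇒{{{{{{{{}}}}}}}}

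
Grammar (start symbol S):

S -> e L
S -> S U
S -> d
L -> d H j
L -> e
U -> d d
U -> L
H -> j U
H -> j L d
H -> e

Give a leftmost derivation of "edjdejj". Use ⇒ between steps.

S ⇒ eL ⇒ edHj ⇒ edjUj ⇒ edjLj ⇒ edjdHjj ⇒ edjdejj

S ⇒ eL   [S -> e L]
eL ⇒ edHj   [L -> d H j]
edHj ⇒ edjUj   [H -> j U]
edjUj ⇒ edjLj   [U -> L]
edjLj ⇒ edjdHjj   [L -> d H j]
edjdHjj ⇒ edjdejj   [H -> e]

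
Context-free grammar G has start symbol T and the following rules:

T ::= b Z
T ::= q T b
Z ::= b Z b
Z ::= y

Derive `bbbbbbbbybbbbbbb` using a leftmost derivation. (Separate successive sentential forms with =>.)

T=>bZ=>bbZb=>bbbZbb=>bbbbZbbb=>bbbbbZbbbb=>bbbbbbZbbbbb=>bbbbbbbZbbbbbb=>bbbbbbbbZbbbbbbb=>bbbbbbbbybbbbbbb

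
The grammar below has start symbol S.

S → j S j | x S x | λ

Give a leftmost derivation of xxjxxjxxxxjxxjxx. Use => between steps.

S => xSx => xxSxx => xxjSjxx => xxjxSxjxx => xxjxxSxxjxx => xxjxxjSjxxjxx => xxjxxjxSxjxxjxx => xxjxxjxxSxxjxxjxx => xxjxxjxxxxjxxjxx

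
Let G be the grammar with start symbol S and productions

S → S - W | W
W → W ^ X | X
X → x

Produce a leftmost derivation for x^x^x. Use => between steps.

S => W   [S → W]
W => W^X   [W → W ^ X]
W^X => W^X^X   [W → W ^ X]
W^X^X => X^X^X   [W → X]
X^X^X => x^X^X   [X → x]
x^X^X => x^x^X   [X → x]
x^x^X => x^x^x   [X → x]

S=>W=>W^X=>W^X^X=>X^X^X=>x^X^X=>x^x^X=>x^x^x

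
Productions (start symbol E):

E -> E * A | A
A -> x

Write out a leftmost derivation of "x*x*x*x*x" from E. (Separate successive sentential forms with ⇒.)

E ⇒ E*A   [E -> E * A]
E*A ⇒ E*A*A   [E -> E * A]
E*A*A ⇒ E*A*A*A   [E -> E * A]
E*A*A*A ⇒ E*A*A*A*A   [E -> E * A]
E*A*A*A*A ⇒ A*A*A*A*A   [E -> A]
A*A*A*A*A ⇒ x*A*A*A*A   [A -> x]
x*A*A*A*A ⇒ x*x*A*A*A   [A -> x]
x*x*A*A*A ⇒ x*x*x*A*A   [A -> x]
x*x*x*A*A ⇒ x*x*x*x*A   [A -> x]
x*x*x*x*A ⇒ x*x*x*x*x   [A -> x]

E ⇒ E*A ⇒ E*A*A ⇒ E*A*A*A ⇒ E*A*A*A*A ⇒ A*A*A*A*A ⇒ x*A*A*A*A ⇒ x*x*A*A*A ⇒ x*x*x*A*A ⇒ x*x*x*x*A ⇒ x*x*x*x*x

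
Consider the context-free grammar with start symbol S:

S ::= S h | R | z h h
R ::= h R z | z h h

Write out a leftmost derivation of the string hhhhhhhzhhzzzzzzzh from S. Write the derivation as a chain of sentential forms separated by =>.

S => Sh   [S ::= S h]
Sh => Rh   [S ::= R]
Rh => hRzh   [R ::= h R z]
hRzh => hhRzzh   [R ::= h R z]
hhRzzh => hhhRzzzh   [R ::= h R z]
hhhRzzzh => hhhhRzzzzh   [R ::= h R z]
hhhhRzzzzh => hhhhhRzzzzzh   [R ::= h R z]
hhhhhRzzzzzh => hhhhhhRzzzzzzh   [R ::= h R z]
hhhhhhRzzzzzzh => hhhhhhhRzzzzzzzh   [R ::= h R z]
hhhhhhhRzzzzzzzh => hhhhhhhzhhzzzzzzzh   [R ::= z h h]

S => Sh => Rh => hRzh => hhRzzh => hhhRzzzh => hhhhRzzzzh => hhhhhRzzzzzh => hhhhhhRzzzzzzh => hhhhhhhRzzzzzzzh => hhhhhhhzhhzzzzzzzh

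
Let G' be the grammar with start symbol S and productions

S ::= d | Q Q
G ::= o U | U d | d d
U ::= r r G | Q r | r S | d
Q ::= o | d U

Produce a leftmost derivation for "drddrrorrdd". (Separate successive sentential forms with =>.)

S=>QQ=>dUQ=>drSQ=>drdQ=>drddU=>drddrrG=>drddrroU=>drddrrorrG=>drddrrorrdd

S => QQ   [S ::= Q Q]
QQ => dUQ   [Q ::= d U]
dUQ => drSQ   [U ::= r S]
drSQ => drdQ   [S ::= d]
drdQ => drddU   [Q ::= d U]
drddU => drddrrG   [U ::= r r G]
drddrrG => drddrroU   [G ::= o U]
drddrroU => drddrrorrG   [U ::= r r G]
drddrrorrG => drddrrorrdd   [G ::= d d]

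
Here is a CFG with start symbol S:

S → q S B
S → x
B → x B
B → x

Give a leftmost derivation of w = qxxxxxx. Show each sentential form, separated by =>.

S => qSB   [S → q S B]
qSB => qxB   [S → x]
qxB => qxxB   [B → x B]
qxxB => qxxxB   [B → x B]
qxxxB => qxxxxB   [B → x B]
qxxxxB => qxxxxxB   [B → x B]
qxxxxxB => qxxxxxx   [B → x]

S => qSB => qxB => qxxB => qxxxB => qxxxxB => qxxxxxB => qxxxxxx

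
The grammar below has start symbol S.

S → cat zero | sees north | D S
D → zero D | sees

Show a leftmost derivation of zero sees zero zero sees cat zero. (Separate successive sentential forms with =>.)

S => D S => zero D S => zero sees S => zero sees D S => zero sees zero D S => zero sees zero zero D S => zero sees zero zero sees S => zero sees zero zero sees cat zero

S => D S   [S → D S]
D S => zero D S   [D → zero D]
zero D S => zero sees S   [D → sees]
zero sees S => zero sees D S   [S → D S]
zero sees D S => zero sees zero D S   [D → zero D]
zero sees zero D S => zero sees zero zero D S   [D → zero D]
zero sees zero zero D S => zero sees zero zero sees S   [D → sees]
zero sees zero zero sees S => zero sees zero zero sees cat zero   [S → cat zero]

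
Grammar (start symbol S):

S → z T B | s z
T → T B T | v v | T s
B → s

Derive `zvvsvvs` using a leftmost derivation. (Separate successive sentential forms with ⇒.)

S ⇒ zTB ⇒ zTBTB ⇒ zvvBTB ⇒ zvvsTB ⇒ zvvsvvB ⇒ zvvsvvs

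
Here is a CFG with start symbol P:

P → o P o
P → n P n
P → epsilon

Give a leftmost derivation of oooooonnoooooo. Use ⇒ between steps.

P ⇒ oPo ⇒ ooPoo ⇒ oooPooo ⇒ ooooPoooo ⇒ oooooPooooo ⇒ ooooooPoooooo ⇒ oooooonPnoooooo ⇒ oooooonnoooooo

P ⇒ oPo   [P → o P o]
oPo ⇒ ooPoo   [P → o P o]
ooPoo ⇒ oooPooo   [P → o P o]
oooPooo ⇒ ooooPoooo   [P → o P o]
ooooPoooo ⇒ oooooPooooo   [P → o P o]
oooooPooooo ⇒ ooooooPoooooo   [P → o P o]
ooooooPoooooo ⇒ oooooonPnoooooo   [P → n P n]
oooooonPnoooooo ⇒ oooooonnoooooo   [P → epsilon]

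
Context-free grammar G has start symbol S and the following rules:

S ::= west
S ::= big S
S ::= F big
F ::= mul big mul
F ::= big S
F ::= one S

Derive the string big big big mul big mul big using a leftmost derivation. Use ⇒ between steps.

S ⇒ big S ⇒ big big S ⇒ big big big S ⇒ big big big F big ⇒ big big big mul big mul big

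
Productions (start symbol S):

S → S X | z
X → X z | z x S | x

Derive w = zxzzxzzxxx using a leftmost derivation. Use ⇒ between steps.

S ⇒ SX   [S → S X]
SX ⇒ SXX   [S → S X]
SXX ⇒ SXXX   [S → S X]
SXXX ⇒ SXXXX   [S → S X]
SXXXX ⇒ SXXXXX   [S → S X]
SXXXXX ⇒ zXXXXX   [S → z]
zXXXXX ⇒ zXzXXXX   [X → X z]
zXzXXXX ⇒ zxzXXXX   [X → x]
zxzXXXX ⇒ zxzXzXXX   [X → X z]
zxzXzXXX ⇒ zxzzxSzXXX   [X → z x S]
zxzzxSzXXX ⇒ zxzzxzzXXX   [S → z]
zxzzxzzXXX ⇒ zxzzxzzxXX   [X → x]
zxzzxzzxXX ⇒ zxzzxzzxxX   [X → x]
zxzzxzzxxX ⇒ zxzzxzzxxx   [X → x]

S⇒SX⇒SXX⇒SXXX⇒SXXXX⇒SXXXXX⇒zXXXXX⇒zXzXXXX⇒zxzXXXX⇒zxzXzXXX⇒zxzzxSzXXX⇒zxzzxzzXXX⇒zxzzxzzxXX⇒zxzzxzzxxX⇒zxzzxzzxxx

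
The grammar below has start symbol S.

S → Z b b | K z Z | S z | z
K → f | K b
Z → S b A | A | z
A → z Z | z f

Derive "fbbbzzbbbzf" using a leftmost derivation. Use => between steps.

S => KzZ => KbzZ => KbbzZ => KbbbzZ => fbbbzZ => fbbbzSbA => fbbbzZbbbA => fbbbzzbbbA => fbbbzzbbbzf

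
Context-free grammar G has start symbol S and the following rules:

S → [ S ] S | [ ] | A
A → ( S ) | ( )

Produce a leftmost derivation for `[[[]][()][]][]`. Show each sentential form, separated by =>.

S => [S]S   [S → [ S ] S]
[S]S => [[S]S]S   [S → [ S ] S]
[[S]S]S => [[[]]S]S   [S → [ ]]
[[[]]S]S => [[[]][S]S]S   [S → [ S ] S]
[[[]][S]S]S => [[[]][A]S]S   [S → A]
[[[]][A]S]S => [[[]][()]S]S   [A → ( )]
[[[]][()]S]S => [[[]][()][]]S   [S → [ ]]
[[[]][()][]]S => [[[]][()][]][]   [S → [ ]]

S => [S]S => [[S]S]S => [[[]]S]S => [[[]][S]S]S => [[[]][A]S]S => [[[]][()]S]S => [[[]][()][]]S => [[[]][()][]][]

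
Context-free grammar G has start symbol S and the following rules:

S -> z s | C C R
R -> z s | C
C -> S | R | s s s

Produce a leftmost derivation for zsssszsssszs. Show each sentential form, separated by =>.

S => CCR   [S -> C C R]
CCR => SCR   [C -> S]
SCR => CCRCR   [S -> C C R]
CCRCR => RCRCR   [C -> R]
RCRCR => zsCRCR   [R -> z s]
zsCRCR => zssssRCR   [C -> s s s]
zssssRCR => zsssszsCR   [R -> z s]
zsssszsCR => zsssszssssR   [C -> s s s]
zsssszssssR => zsssszsssszs   [R -> z s]

S => CCR => SCR => CCRCR => RCRCR => zsCRCR => zssssRCR => zsssszsCR => zsssszssssR => zsssszsssszs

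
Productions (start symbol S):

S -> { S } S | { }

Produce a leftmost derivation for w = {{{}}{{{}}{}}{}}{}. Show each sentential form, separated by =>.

S => {S}S   [S -> { S } S]
{S}S => {{S}S}S   [S -> { S } S]
{{S}S}S => {{{}}S}S   [S -> { }]
{{{}}S}S => {{{}}{S}S}S   [S -> { S } S]
{{{}}{S}S}S => {{{}}{{S}S}S}S   [S -> { S } S]
{{{}}{{S}S}S}S => {{{}}{{{}}S}S}S   [S -> { }]
{{{}}{{{}}S}S}S => {{{}}{{{}}{}}S}S   [S -> { }]
{{{}}{{{}}{}}S}S => {{{}}{{{}}{}}{}}S   [S -> { }]
{{{}}{{{}}{}}{}}S => {{{}}{{{}}{}}{}}{}   [S -> { }]

S=>{S}S=>{{S}S}S=>{{{}}S}S=>{{{}}{S}S}S=>{{{}}{{S}S}S}S=>{{{}}{{{}}S}S}S=>{{{}}{{{}}{}}S}S=>{{{}}{{{}}{}}{}}S=>{{{}}{{{}}{}}{}}{}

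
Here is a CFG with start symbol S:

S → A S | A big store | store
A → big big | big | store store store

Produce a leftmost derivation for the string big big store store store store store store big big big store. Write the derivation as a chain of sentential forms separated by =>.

S => A S   [S → A S]
A S => big big S   [A → big big]
big big S => big big A S   [S → A S]
big big A S => big big store store store S   [A → store store store]
big big store store store S => big big store store store A S   [S → A S]
big big store store store A S => big big store store store store store store S   [A → store store store]
big big store store store store store store S => big big store store store store store store A big store   [S → A big store]
big big store store store store store store A big store => big big store store store store store store big big big store   [A → big big]

S => A S => big big S => big big A S => big big store store store S => big big store store store A S => big big store store store store store store S => big big store store store store store store A big store => big big store store store store store store big big big store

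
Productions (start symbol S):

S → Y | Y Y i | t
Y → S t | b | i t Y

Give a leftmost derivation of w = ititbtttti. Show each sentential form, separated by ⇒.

S ⇒ YYi ⇒ StYi ⇒ YtYi ⇒ itYtYi ⇒ ititYtYi ⇒ ititSttYi ⇒ ititYttYi ⇒ ititbttYi ⇒ ititbttSti ⇒ ititbtttti

S ⇒ YYi   [S → Y Y i]
YYi ⇒ StYi   [Y → S t]
StYi ⇒ YtYi   [S → Y]
YtYi ⇒ itYtYi   [Y → i t Y]
itYtYi ⇒ ititYtYi   [Y → i t Y]
ititYtYi ⇒ ititSttYi   [Y → S t]
ititSttYi ⇒ ititYttYi   [S → Y]
ititYttYi ⇒ ititbttYi   [Y → b]
ititbttYi ⇒ ititbttSti   [Y → S t]
ititbttSti ⇒ ititbtttti   [S → t]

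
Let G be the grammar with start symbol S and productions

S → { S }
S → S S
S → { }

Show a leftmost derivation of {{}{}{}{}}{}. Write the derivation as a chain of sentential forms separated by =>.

S => SS   [S → S S]
SS => {S}S   [S → { S }]
{S}S => {SS}S   [S → S S]
{SS}S => {SSS}S   [S → S S]
{SSS}S => {SSSS}S   [S → S S]
{SSSS}S => {{}SSS}S   [S → { }]
{{}SSS}S => {{}{}SS}S   [S → { }]
{{}{}SS}S => {{}{}{}S}S   [S → { }]
{{}{}{}S}S => {{}{}{}{}}S   [S → { }]
{{}{}{}{}}S => {{}{}{}{}}{}   [S → { }]

S => SS => {S}S => {SS}S => {SSS}S => {SSSS}S => {{}SSS}S => {{}{}SS}S => {{}{}{}S}S => {{}{}{}{}}S => {{}{}{}{}}{}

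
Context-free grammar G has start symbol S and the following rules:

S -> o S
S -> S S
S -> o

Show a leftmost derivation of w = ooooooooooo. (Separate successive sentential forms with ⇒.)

S ⇒ SS ⇒ oSS ⇒ ooSS ⇒ oooSS ⇒ ooooSS ⇒ oooooSS ⇒ ooooooSS ⇒ oooooooSS ⇒ ooooooooSS ⇒ oooooooooS ⇒ ooooooooooS ⇒ ooooooooooo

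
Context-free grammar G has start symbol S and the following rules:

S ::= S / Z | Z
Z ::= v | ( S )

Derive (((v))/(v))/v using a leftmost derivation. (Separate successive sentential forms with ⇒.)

S ⇒ S/Z   [S ::= S / Z]
S/Z ⇒ Z/Z   [S ::= Z]
Z/Z ⇒ (S)/Z   [Z ::= ( S )]
(S)/Z ⇒ (S/Z)/Z   [S ::= S / Z]
(S/Z)/Z ⇒ (Z/Z)/Z   [S ::= Z]
(Z/Z)/Z ⇒ ((S)/Z)/Z   [Z ::= ( S )]
((S)/Z)/Z ⇒ ((Z)/Z)/Z   [S ::= Z]
((Z)/Z)/Z ⇒ (((S))/Z)/Z   [Z ::= ( S )]
(((S))/Z)/Z ⇒ (((Z))/Z)/Z   [S ::= Z]
(((Z))/Z)/Z ⇒ (((v))/Z)/Z   [Z ::= v]
(((v))/Z)/Z ⇒ (((v))/(S))/Z   [Z ::= ( S )]
(((v))/(S))/Z ⇒ (((v))/(Z))/Z   [S ::= Z]
(((v))/(Z))/Z ⇒ (((v))/(v))/Z   [Z ::= v]
(((v))/(v))/Z ⇒ (((v))/(v))/v   [Z ::= v]

S ⇒ S/Z ⇒ Z/Z ⇒ (S)/Z ⇒ (S/Z)/Z ⇒ (Z/Z)/Z ⇒ ((S)/Z)/Z ⇒ ((Z)/Z)/Z ⇒ (((S))/Z)/Z ⇒ (((Z))/Z)/Z ⇒ (((v))/Z)/Z ⇒ (((v))/(S))/Z ⇒ (((v))/(Z))/Z ⇒ (((v))/(v))/Z ⇒ (((v))/(v))/v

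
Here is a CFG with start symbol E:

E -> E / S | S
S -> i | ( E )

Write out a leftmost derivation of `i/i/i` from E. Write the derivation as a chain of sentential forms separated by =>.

E => E/S   [E -> E / S]
E/S => E/S/S   [E -> E / S]
E/S/S => S/S/S   [E -> S]
S/S/S => i/S/S   [S -> i]
i/S/S => i/i/S   [S -> i]
i/i/S => i/i/i   [S -> i]

E => E/S => E/S/S => S/S/S => i/S/S => i/i/S => i/i/i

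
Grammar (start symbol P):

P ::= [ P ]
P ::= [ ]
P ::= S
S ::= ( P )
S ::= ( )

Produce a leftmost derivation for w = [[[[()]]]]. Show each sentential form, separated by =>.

P => [P] => [[P]] => [[[P]]] => [[[[P]]]] => [[[[S]]]] => [[[[()]]]]

P => [P]   [P ::= [ P ]]
[P] => [[P]]   [P ::= [ P ]]
[[P]] => [[[P]]]   [P ::= [ P ]]
[[[P]]] => [[[[P]]]]   [P ::= [ P ]]
[[[[P]]]] => [[[[S]]]]   [P ::= S]
[[[[S]]]] => [[[[()]]]]   [S ::= ( )]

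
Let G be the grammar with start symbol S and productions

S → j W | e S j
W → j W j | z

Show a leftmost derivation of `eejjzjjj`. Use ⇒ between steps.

S ⇒ eSj   [S → e S j]
eSj ⇒ eeSjj   [S → e S j]
eeSjj ⇒ eejWjj   [S → j W]
eejWjj ⇒ eejjWjjj   [W → j W j]
eejjWjjj ⇒ eejjzjjj   [W → z]

S ⇒ eSj ⇒ eeSjj ⇒ eejWjj ⇒ eejjWjjj ⇒ eejjzjjj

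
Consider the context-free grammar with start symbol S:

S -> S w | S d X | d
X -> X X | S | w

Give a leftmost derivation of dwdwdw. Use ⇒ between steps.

S⇒SdX⇒SdXdX⇒SwdXdX⇒dwdXdX⇒dwdwdX⇒dwdwdw

S ⇒ SdX   [S -> S d X]
SdX ⇒ SdXdX   [S -> S d X]
SdXdX ⇒ SwdXdX   [S -> S w]
SwdXdX ⇒ dwdXdX   [S -> d]
dwdXdX ⇒ dwdwdX   [X -> w]
dwdwdX ⇒ dwdwdw   [X -> w]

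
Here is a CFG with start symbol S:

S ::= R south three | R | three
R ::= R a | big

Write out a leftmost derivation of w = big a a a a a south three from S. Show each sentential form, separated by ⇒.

S ⇒ R south three   [S ::= R south three]
R south three ⇒ R a south three   [R ::= R a]
R a south three ⇒ R a a south three   [R ::= R a]
R a a south three ⇒ R a a a south three   [R ::= R a]
R a a a south three ⇒ R a a a a south three   [R ::= R a]
R a a a a south three ⇒ R a a a a a south three   [R ::= R a]
R a a a a a south three ⇒ big a a a a a south three   [R ::= big]

S ⇒ R south three ⇒ R a south three ⇒ R a a south three ⇒ R a a a south three ⇒ R a a a a south three ⇒ R a a a a a south three ⇒ big a a a a a south three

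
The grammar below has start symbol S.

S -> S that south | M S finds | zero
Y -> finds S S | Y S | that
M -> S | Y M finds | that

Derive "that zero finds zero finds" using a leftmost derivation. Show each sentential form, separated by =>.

S => M S finds   [S -> M S finds]
M S finds => S S finds   [M -> S]
S S finds => M S finds S finds   [S -> M S finds]
M S finds S finds => that S finds S finds   [M -> that]
that S finds S finds => that zero finds S finds   [S -> zero]
that zero finds S finds => that zero finds zero finds   [S -> zero]

S => M S finds => S S finds => M S finds S finds => that S finds S finds => that zero finds S finds => that zero finds zero finds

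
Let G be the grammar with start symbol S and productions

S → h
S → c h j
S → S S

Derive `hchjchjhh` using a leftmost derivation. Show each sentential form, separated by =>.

S=>SS=>SSS=>SSSS=>SSSSS=>hSSSS=>hchjSSS=>hchjchjSS=>hchjchjhS=>hchjchjhh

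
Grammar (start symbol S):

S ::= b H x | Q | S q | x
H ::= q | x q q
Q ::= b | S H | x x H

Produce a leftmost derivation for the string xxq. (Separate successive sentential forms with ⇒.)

S ⇒ Q ⇒ xxH ⇒ xxq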